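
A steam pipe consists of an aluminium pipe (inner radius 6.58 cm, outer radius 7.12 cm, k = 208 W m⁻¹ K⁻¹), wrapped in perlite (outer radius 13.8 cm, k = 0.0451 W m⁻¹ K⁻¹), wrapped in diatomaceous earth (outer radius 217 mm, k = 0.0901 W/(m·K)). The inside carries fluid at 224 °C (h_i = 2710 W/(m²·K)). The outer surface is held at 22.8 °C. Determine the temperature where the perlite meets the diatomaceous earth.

Resistance network (inner→outer):
  R'_conv,in = 1/(2πr h) = 1/(2π·0.0658·2710) = 8.925×10^-4 m·K/W
  R'_aluminium = ln(0.0712/0.0658)/(2πk) = 0.07887/(2π·208) = 6.035×10^-5 m·K/W
  R'_perlite = ln(0.138/0.0712)/(2πk) = 0.6618/(2π·0.0451) = 2.335 m·K/W
  R'_diatomaceous earth = ln(0.217/0.138)/(2πk) = 0.4526/(2π·0.0901) = 0.7996 m·K/W
ΣR = 8.925×10^-4 + 6.035×10^-5 + 2.335 + 0.7996 = 3.136 m·K/W
Q' = ΔT/ΣR = (224 °C − 22.8 °C)/3.136 = 64.16 W/m
From the inner boundary to the perlite/diatomaceous earth interface, ΣR_partial = 2.336 m·K/W.
T_interface = T_in − Q'·ΣR_partial = 224 °C − (64.16)(2.336) = 74.1 °C

T = 74.1 °C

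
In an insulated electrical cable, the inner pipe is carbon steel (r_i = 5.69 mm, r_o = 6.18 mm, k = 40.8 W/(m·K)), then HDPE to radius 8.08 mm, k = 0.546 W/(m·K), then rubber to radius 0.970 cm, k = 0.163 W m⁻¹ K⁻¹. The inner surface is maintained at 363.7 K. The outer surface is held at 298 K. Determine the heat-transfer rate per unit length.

Q' = 256 W/m

Series thermal resistances, inner to outer:
  R'_carbon steel = ln(0.00618/0.00569)/(2πk) = 0.08261/(2π·40.8) = 3.222×10^-4 m·K/W
  R'_HDPE = ln(0.00808/0.00618)/(2πk) = 0.2681/(2π·0.546) = 0.07814 m·K/W
  R'_rubber = ln(0.00970/0.00808)/(2πk) = 0.1827/(2π·0.163) = 0.1784 m·K/W
ΣR = 3.222×10^-4 + 0.07814 + 0.1784 = 0.2569 m·K/W
Q' = ΔT/ΣR = (363.7 K − 298 K)/0.2569 = 256 W/m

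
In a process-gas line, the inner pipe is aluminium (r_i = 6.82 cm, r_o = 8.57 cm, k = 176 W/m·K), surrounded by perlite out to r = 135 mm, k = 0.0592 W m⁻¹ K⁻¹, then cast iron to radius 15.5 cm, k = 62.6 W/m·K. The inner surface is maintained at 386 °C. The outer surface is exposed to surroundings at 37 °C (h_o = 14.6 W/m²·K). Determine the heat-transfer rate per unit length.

Q' = 270 W/m

Treat each layer as a resistance in series:
  R'_aluminium = ln(0.0857/0.0682)/(2πk) = 0.2284/(2π·176) = 2.065×10^-4 m·K/W
  R'_perlite = ln(0.135/0.0857)/(2πk) = 0.4544/(2π·0.0592) = 1.222 m·K/W
  R'_cast iron = ln(0.155/0.135)/(2πk) = 0.1382/(2π·62.6) = 3.512×10^-4 m·K/W
  R'_conv,out = 1/(2πr h) = 1/(2π·0.155·14.6) = 0.07033 m·K/W
ΣR = 2.065×10^-4 + 1.222 + 3.512×10^-4 + 0.07033 = 1.293 m·K/W
Q' = ΔT/ΣR = (386 °C − 37 °C)/1.293 = 270 W/m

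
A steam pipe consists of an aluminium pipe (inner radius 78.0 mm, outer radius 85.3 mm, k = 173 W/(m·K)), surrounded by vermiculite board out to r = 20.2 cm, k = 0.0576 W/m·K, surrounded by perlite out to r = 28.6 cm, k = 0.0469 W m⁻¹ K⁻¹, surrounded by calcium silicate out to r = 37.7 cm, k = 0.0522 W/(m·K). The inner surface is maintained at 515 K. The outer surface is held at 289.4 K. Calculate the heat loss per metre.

Treat each layer as a resistance in series:
  R'_aluminium = ln(0.0853/0.0780)/(2πk) = 0.08947/(2π·173) = 8.231×10^-5 m·K/W
  R'_vermiculite board = ln(0.202/0.0853)/(2πk) = 0.8621/(2π·0.0576) = 2.382 m·K/W
  R'_perlite = ln(0.286/0.202)/(2πk) = 0.3477/(2π·0.0469) = 1.180 m·K/W
  R'_calcium silicate = ln(0.377/0.286)/(2πk) = 0.2763/(2π·0.0522) = 0.8423 m·K/W
ΣR = 8.231×10^-5 + 2.382 + 1.180 + 0.8423 = 4.404 m·K/W
Q' = ΔT/ΣR = (515 K − 289.4 K)/4.404 = 51.2 W/m

Q' = 51.2 W/m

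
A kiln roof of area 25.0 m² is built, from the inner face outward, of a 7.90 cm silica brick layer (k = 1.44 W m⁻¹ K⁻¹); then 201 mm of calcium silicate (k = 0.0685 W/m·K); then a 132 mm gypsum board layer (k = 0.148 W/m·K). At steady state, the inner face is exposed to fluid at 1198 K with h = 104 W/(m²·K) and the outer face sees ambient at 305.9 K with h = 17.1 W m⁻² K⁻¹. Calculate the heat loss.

Series thermal resistances, inner to outer:
  R_conv,in = 1/(hA) = 1/(104·25.0) = 3.846×10^-4 K/W
  R_silica brick = L/(kA) = 0.0790/(1.44·25.0) = 0.002194 K/W
  R_calcium silicate = L/(kA) = 0.201/(0.0685·25.0) = 0.1174 K/W
  R_gypsum board = L/(kA) = 0.132/(0.148·25.0) = 0.03568 K/W
  R_conv,out = 1/(hA) = 1/(17.1·25.0) = 0.002339 K/W
ΣR = 3.846×10^-4 + 0.002194 + 0.1174 + 0.03568 + 0.002339 = 0.1580 K/W
Q = ΔT/ΣR = (1198 K − 305.9 K)/0.1580 = 5650 W

Q = 5650 W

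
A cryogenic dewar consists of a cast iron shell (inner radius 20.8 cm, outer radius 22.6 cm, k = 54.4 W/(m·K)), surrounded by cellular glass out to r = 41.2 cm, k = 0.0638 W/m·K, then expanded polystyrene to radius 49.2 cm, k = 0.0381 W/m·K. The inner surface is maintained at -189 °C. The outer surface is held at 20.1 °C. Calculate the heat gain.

Q = 63.0 W

Treat each layer as a resistance in series:
  R_cast iron = (1/0.208 − 1/0.226)/(4πk) = 0.3829/(4π·54.4) = 5.601×10^-4 K/W
  R_cellular glass = (1/0.226 − 1/0.412)/(4πk) = 1.998/(4π·0.0638) = 2.492 K/W
  R_expanded polystyrene = (1/0.412 − 1/0.492)/(4πk) = 0.3947/(4π·0.0381) = 0.8243 K/W
ΣR = 5.601×10^-4 + 2.492 + 0.8243 = 3.317 K/W
Q = ΔT/ΣR = (-189 °C − 20.1 °C)/3.317 = -63.0 W
(Negative Q ⇒ heat flows inward; heat gain = 63.0 W.)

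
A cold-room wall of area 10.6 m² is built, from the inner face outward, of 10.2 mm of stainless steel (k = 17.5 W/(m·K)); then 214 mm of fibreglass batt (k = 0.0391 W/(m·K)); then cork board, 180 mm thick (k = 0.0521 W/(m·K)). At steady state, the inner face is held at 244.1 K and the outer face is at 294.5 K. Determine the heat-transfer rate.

Q = 59.8 W

Treat each layer as a resistance in series:
  R_stainless steel = L/(kA) = 0.0102/(17.5·10.6) = 5.499×10^-5 K/W
  R_fibreglass batt = L/(kA) = 0.214/(0.0391·10.6) = 0.5163 K/W
  R_cork board = L/(kA) = 0.180/(0.0521·10.6) = 0.3259 K/W
ΣR = 5.499×10^-5 + 0.5163 + 0.3259 = 0.8423 K/W
Q = ΔT/ΣR = (244.1 K − 294.5 K)/0.8423 = -59.8 W
(Negative Q ⇒ heat flows inward; heat gain = 59.8 W.)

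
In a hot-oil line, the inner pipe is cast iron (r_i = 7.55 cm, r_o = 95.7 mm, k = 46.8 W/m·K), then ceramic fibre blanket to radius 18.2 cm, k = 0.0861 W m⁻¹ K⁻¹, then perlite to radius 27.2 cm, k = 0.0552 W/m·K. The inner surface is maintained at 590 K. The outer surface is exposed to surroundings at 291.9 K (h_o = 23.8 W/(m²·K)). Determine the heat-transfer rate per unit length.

Q' = 126 W/m

Resistance network (inner→outer):
  R'_cast iron = ln(0.0957/0.0755)/(2πk) = 0.2371/(2π·46.8) = 8.063×10^-4 m·K/W
  R'_ceramic fibre blanket = ln(0.182/0.0957)/(2πk) = 0.6428/(2π·0.0861) = 1.188 m·K/W
  R'_perlite = ln(0.272/0.182)/(2πk) = 0.4018/(2π·0.0552) = 1.158 m·K/W
  R'_conv,out = 1/(2πr h) = 1/(2π·0.272·23.8) = 0.02459 m·K/W
ΣR = 8.063×10^-4 + 1.188 + 1.158 + 0.02459 = 2.371 m·K/W
Q' = ΔT/ΣR = (590 K − 291.9 K)/2.371 = 126 W/m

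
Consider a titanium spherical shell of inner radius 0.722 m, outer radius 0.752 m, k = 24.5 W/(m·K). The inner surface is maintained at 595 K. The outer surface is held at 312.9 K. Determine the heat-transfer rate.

Q = 1.57×10^6 W

Q = 4πk·ΔT/(1/r₁ − 1/r₂) = 4π × 24.5 × 282.1 / (1/0.722 − 1/0.752) = 1.57×10^6 W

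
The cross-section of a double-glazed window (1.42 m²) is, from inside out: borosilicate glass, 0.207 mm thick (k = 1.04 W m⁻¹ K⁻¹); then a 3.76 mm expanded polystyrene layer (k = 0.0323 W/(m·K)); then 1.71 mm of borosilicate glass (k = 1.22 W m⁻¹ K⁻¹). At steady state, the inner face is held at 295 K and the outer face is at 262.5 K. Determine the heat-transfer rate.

Treat each layer as a resistance in series:
  R_borosilicate glass = L/(kA) = 2.07×10^-4/(1.04·1.42) = 1.402×10^-4 K/W
  R_expanded polystyrene = L/(kA) = 0.00376/(0.0323·1.42) = 0.08198 K/W
  R_borosilicate glass = L/(kA) = 0.00171/(1.22·1.42) = 9.871×10^-4 K/W
ΣR = 1.402×10^-4 + 0.08198 + 9.871×10^-4 = 0.08311 K/W
Q = ΔT/ΣR = (295 K − 262.5 K)/0.08311 = 391 W

Q = 391 W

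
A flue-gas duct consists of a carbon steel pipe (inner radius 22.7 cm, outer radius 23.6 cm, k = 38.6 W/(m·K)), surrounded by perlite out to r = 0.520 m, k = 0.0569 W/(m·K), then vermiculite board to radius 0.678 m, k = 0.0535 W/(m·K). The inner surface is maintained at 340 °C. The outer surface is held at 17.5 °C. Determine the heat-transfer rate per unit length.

Q' = 108 W/m

Treat each layer as a resistance in series:
  R'_carbon steel = ln(0.236/0.227)/(2πk) = 0.03888/(2π·38.6) = 1.603×10^-4 m·K/W
  R'_perlite = ln(0.520/0.236)/(2πk) = 0.7900/(2π·0.0569) = 2.210 m·K/W
  R'_vermiculite board = ln(0.678/0.520)/(2πk) = 0.2653/(2π·0.0535) = 0.7893 m·K/W
ΣR = 1.603×10^-4 + 2.210 + 0.7893 = 2.999 m·K/W
Q' = ΔT/ΣR = (340 °C − 17.5 °C)/2.999 = 108 W/m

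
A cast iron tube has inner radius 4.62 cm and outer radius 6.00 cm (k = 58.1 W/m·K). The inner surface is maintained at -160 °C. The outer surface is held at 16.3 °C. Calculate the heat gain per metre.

Q' = 246 kW/m

Q' = 2πk·ΔT/ln(r₂/r₁) = 2π × 58.1 × 176.3 / ln(0.0600/0.0462) = 2.46×10^5 W/m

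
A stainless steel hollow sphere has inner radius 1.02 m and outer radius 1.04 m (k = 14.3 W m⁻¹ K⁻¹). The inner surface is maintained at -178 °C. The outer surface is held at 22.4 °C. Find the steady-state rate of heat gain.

Q = 1910 kW

Q = 4πk·ΔT/(1/r₁ − 1/r₂) = 4π × 14.3 × 200.4 / (1/1.02 − 1/1.04) = 1.91×10^6 W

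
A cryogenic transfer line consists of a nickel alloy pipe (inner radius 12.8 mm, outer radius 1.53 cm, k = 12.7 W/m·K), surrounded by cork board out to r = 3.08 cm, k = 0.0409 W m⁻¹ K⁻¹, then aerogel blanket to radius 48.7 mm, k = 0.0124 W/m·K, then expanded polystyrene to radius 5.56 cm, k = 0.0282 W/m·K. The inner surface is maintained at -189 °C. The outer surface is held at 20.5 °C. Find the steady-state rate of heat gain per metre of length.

Q' = 22.4 W/m

Treat each layer as a resistance in series:
  R'_nickel alloy = ln(0.0153/0.0128)/(2πk) = 0.1784/(2π·12.7) = 0.002236 m·K/W
  R'_cork board = ln(0.0308/0.0153)/(2πk) = 0.6997/(2π·0.0409) = 2.723 m·K/W
  R'_aerogel blanket = ln(0.0487/0.0308)/(2πk) = 0.4582/(2π·0.0124) = 5.881 m·K/W
  R'_expanded polystyrene = ln(0.0556/0.0487)/(2πk) = 0.1325/(2π·0.0282) = 0.7478 m·K/W
ΣR = 0.002236 + 2.723 + 5.881 + 0.7478 = 9.354 m·K/W
Q' = ΔT/ΣR = (-189 °C − 20.5 °C)/9.354 = -22.4 W/m
(Negative Q' ⇒ heat flows inward; heat gain = 22.4 W/m.)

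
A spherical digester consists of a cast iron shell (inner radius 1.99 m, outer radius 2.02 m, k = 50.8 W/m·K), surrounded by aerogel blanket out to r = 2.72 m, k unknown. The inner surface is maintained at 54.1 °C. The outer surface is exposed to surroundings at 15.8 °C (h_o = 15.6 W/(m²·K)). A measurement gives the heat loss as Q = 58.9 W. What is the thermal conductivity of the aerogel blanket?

ΣR = ΔT/Q = |54.1 − 15.8|/58.9 = 0.6503 K/W
Known resistances:
  R_cast iron = (1/1.99 − 1/2.02)/(4πk) = 0.007463/(4π·50.8) = 1.169×10^-5 K/W
  R_conv,out = 1/(4πr²h) = 1/(4π·2.72²·15.6) = 6.895×10^-4 K/W
R_aerogel blanket = ΣR − ΣR_known = 0.6503 − 7.012×10^-4 = 0.6496 K/W
(1/r₁−1/r₂)/(4πk) = 0.6496 ⇒ k = 0.1274/(4π·0.6496) = 0.0156 W/m·K

k = 0.0156 W/m·K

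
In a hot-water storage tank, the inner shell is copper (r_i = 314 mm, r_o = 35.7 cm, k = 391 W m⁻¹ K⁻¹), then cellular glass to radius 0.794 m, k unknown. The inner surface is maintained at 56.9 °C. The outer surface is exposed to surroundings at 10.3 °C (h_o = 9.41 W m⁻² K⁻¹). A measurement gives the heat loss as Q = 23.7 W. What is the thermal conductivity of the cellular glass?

k = 0.0628 W/m·K

ΣR = ΔT/Q = |56.9 − 10.3|/23.7 = 1.966 K/W
Known resistances:
  R_copper = (1/0.314 − 1/0.357)/(4πk) = 0.3836/(4π·391) = 7.807×10^-5 K/W
  R_conv,out = 1/(4πr²h) = 1/(4π·0.794²·9.41) = 0.01341 K/W
R_cellular glass = ΣR − ΣR_known = 1.966 − 0.01349 = 1.953 K/W
(1/r₁−1/r₂)/(4πk) = 1.953 ⇒ k = 1.542/(4π·1.953) = 0.0628 W/m·K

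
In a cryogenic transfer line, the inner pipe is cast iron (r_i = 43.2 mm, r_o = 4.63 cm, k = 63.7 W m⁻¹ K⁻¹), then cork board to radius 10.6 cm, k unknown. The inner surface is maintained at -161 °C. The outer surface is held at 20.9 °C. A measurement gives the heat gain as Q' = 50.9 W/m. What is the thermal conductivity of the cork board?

ΣR = ΔT/Q' = |-161 − 20.9|/50.9 = 3.574 m·K/W
Known resistances:
  R'_cast iron = ln(0.0463/0.0432)/(2πk) = 0.06930/(2π·63.7) = 1.732×10^-4 m·K/W
R_cork board = ΣR − ΣR_known = 3.574 − 1.732×10^-4 = 3.574 m·K/W
ln(r₂/r₁)/(2πk) = 3.574 ⇒ k = 0.8283/(2π·3.574) = 0.0369 W/m·K

k = 0.0369 W/m·K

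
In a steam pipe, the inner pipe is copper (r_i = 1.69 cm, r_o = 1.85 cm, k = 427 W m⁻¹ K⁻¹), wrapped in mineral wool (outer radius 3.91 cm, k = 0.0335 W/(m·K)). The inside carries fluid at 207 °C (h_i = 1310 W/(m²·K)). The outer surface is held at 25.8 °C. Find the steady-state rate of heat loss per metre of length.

Treat each layer as a resistance in series:
  R'_conv,in = 1/(2πr h) = 1/(2π·0.0169·1310) = 0.007189 m·K/W
  R'_copper = ln(0.0185/0.0169)/(2πk) = 0.09046/(2π·427) = 3.372×10^-5 m·K/W
  R'_mineral wool = ln(0.0391/0.0185)/(2πk) = 0.7484/(2π·0.0335) = 3.555 m·K/W
ΣR = 0.007189 + 3.372×10^-5 + 3.555 = 3.562 m·K/W
Q' = ΔT/ΣR = (207 °C − 25.8 °C)/3.562 = 50.9 W/m

Q' = 50.9 W/m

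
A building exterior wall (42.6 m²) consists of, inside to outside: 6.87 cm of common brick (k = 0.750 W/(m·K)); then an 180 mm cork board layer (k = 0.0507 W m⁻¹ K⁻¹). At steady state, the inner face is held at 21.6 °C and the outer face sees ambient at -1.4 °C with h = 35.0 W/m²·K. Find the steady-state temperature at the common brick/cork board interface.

Treat each layer as a resistance in series:
  R_common brick = L/(kA) = 0.0687/(0.750·42.6) = 0.002150 K/W
  R_cork board = L/(kA) = 0.180/(0.0507·42.6) = 0.08334 K/W
  R_conv,out = 1/(hA) = 1/(35.0·42.6) = 6.707×10^-4 K/W
ΣR = 0.002150 + 0.08334 + 6.707×10^-4 = 0.08616 K/W
Q = ΔT/ΣR = (21.6 °C − -1.4 °C)/0.08616 = 266.9 W
From the inner boundary to the common brick/cork board interface, ΣR_partial = 0.002150 K/W.
T_interface = T_in − Q·ΣR_partial = 21.6 °C − (266.9)(0.002150) = 21.0 °C

T = 21.0 °C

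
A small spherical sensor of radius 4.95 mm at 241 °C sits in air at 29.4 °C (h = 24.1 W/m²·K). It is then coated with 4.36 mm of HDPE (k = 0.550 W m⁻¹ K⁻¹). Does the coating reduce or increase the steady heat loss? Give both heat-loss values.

increases: 1.57 → 4.09 W

Critical radius for a sphere: r_cr = 2k/h = 0.0456 m = 4.56 cm.
Outer radius after coating: r₂ = 0.00495 + 0.00436 = 0.00931 m.
Since r₁ < r_cr and r₂ ≤ r_cr, the coating moves toward the maximum at r_cr — heat loss rises.
Bare: R = 1/(4πr₁²h) = 134.8 K/W; Q = 211.6/134.8 = 1.57 W.
Coated: R = R_cond + R_conv = 51.78 K/W; Q = 211.6/51.78 = 4.09 W.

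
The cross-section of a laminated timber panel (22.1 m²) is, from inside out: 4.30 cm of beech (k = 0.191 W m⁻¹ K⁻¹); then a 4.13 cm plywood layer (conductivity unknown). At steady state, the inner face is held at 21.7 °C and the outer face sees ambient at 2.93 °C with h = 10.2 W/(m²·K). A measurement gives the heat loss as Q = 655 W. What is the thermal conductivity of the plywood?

ΣR = ΔT/Q = |21.7 − 2.93|/655 = 0.02866 K/W
Known resistances:
  R_beech = L/(kA) = 0.0430/(0.191·22.1) = 0.01019 K/W
  R_conv,out = 1/(hA) = 1/(10.2·22.1) = 0.004436 K/W
R_plywood = ΣR − ΣR_known = 0.02866 − 0.01463 = 0.01403 K/W
L/(kA) = 0.01403 ⇒ k = 0.0413/(0.01403·22.1) = 0.133 W/m·K

k = 0.133 W/m·K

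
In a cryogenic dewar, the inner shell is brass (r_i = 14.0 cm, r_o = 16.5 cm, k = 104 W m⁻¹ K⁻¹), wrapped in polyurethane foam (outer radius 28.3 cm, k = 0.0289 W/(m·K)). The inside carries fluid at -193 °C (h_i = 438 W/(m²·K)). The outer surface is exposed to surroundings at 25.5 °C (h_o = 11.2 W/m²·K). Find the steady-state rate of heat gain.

Q = 31.0 W

Resistance network (inner→outer):
  R_conv,in = 1/(4πr²h) = 1/(4π·0.140²·438) = 0.009270 K/W
  R_brass = (1/0.140 − 1/0.165)/(4πk) = 1.082/(4π·104) = 8.281×10^-4 K/W
  R_polyurethane foam = (1/0.165 − 1/0.283)/(4πk) = 2.527/(4π·0.0289) = 6.958 K/W
  R_conv,out = 1/(4πr²h) = 1/(4π·0.283²·11.2) = 0.08872 K/W
ΣR = 0.009270 + 8.281×10^-4 + 6.958 + 0.08872 = 7.057 K/W
Q = ΔT/ΣR = (-193 °C − 25.5 °C)/7.057 = -31.0 W
(Negative Q ⇒ heat flows inward; heat gain = 31.0 W.)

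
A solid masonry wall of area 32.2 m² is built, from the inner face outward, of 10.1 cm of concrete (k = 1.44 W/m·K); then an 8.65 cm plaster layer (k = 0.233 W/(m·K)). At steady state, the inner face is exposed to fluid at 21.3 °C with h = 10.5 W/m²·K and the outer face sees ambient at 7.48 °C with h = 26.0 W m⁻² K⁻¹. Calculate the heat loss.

Resistance network (inner→outer):
  R_conv,in = 1/(hA) = 1/(10.5·32.2) = 0.002958 K/W
  R_concrete = L/(kA) = 0.101/(1.44·32.2) = 0.002178 K/W
  R_plaster = L/(kA) = 0.0865/(0.233·32.2) = 0.01153 K/W
  R_conv,out = 1/(hA) = 1/(26.0·32.2) = 0.001194 K/W
ΣR = 0.002958 + 0.002178 + 0.01153 + 0.001194 = 0.01786 K/W
Q = ΔT/ΣR = (21.3 °C − 7.48 °C)/0.01786 = 774 W

Q = 774 W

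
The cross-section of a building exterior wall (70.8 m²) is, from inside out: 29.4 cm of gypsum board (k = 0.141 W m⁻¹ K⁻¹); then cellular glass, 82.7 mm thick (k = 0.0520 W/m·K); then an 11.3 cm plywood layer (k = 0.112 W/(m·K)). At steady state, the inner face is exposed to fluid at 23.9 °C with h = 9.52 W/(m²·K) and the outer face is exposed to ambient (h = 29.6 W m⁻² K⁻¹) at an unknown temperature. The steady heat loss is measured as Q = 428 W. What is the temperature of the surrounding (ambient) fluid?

T_out = -5.26 °C

Series resistances:
  R_conv,in = 1/(hA) = 1/(9.52·70.8) = 0.001484 K/W
  R_gypsum board = L/(kA) = 0.294/(0.141·70.8) = 0.02945 K/W
  R_cellular glass = L/(kA) = 0.0827/(0.0520·70.8) = 0.02246 K/W
  R_plywood = L/(kA) = 0.113/(0.112·70.8) = 0.01425 K/W
  R_conv,out = 1/(hA) = 1/(29.6·70.8) = 4.772×10^-4 K/W
ΣR = 0.06812 K/W
ΔT = Q·ΣR = 428 × 0.06812 = 29.16 K
Heat flows outward, so T_out = T_in − ΔT = 23.9 − 29.16 = -5.26 °C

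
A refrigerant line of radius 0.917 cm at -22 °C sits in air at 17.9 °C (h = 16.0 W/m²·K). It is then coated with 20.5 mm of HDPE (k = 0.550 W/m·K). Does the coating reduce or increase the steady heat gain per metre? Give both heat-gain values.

Critical radius for a cylinder: r_cr = k/h = 0.0344 m = 3.44 cm.
Outer radius after coating: r₂ = 0.00917 + 0.0205 = 0.02967 m.
Since r₁ < r_cr and r₂ ≤ r_cr, the coating moves toward the maximum at r_cr — heat gain rises.
Bare: R = 1/(2πr₁h) = 1.085 m·K/W; Q = 39.9/1.085 = 36.8 W/m.
Coated: R = R_cond + R_conv = 0.6750 m·K/W; Q = 39.9/0.6750 = 59.1 W/m.

increases: 36.8 → 59.1 W/m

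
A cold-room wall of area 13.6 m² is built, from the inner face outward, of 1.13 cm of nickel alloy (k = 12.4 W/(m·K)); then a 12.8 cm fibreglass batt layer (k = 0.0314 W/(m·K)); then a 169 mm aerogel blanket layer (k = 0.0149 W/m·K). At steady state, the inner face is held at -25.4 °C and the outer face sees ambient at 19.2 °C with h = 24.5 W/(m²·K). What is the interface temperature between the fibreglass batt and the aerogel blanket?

T = -13.6 °C

Treat each layer as a resistance in series:
  R_nickel alloy = L/(kA) = 0.0113/(12.4·13.6) = 6.701×10^-5 K/W
  R_fibreglass batt = L/(kA) = 0.128/(0.0314·13.6) = 0.2997 K/W
  R_aerogel blanket = L/(kA) = 0.169/(0.0149·13.6) = 0.8340 K/W
  R_conv,out = 1/(hA) = 1/(24.5·13.6) = 0.003001 K/W
ΣR = 6.701×10^-5 + 0.2997 + 0.8340 + 0.003001 = 1.137 K/W
Q = ΔT/ΣR = (-25.4 °C − 19.2 °C)/1.137 = -39.23 W
From the inner boundary to the fibreglass batt/aerogel blanket interface, ΣR_partial = 0.2998 K/W.
T_interface = T_in − Q·ΣR_partial = -25.4 °C − (-39.23)(0.2998) = -13.6 °C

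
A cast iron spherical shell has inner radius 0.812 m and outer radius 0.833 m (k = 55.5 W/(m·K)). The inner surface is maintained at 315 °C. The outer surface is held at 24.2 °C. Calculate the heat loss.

Q = 4πk·ΔT/(1/r₁ − 1/r₂) = 4π × 55.5 × 290.8 / (1/0.812 − 1/0.833) = 6.53×10^6 W

Q = 6530 kW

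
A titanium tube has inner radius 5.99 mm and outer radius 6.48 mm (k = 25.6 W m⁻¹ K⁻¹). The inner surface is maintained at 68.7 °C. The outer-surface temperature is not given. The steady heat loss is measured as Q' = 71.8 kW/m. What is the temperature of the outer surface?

T_out = 33.6 °C

Series resistances:
  R'_titanium = ln(0.00648/0.00599)/(2πk) = 0.07863/(2π·25.6) = 4.888×10^-4 m·K/W
ΣR = 4.888×10^-4 m·K/W
ΔT = Q'·ΣR = 71800 × 4.888×10^-4 = 35.10 K
Heat flows outward, so T_out = T_in − ΔT = 68.7 − 35.10 = 33.6 °C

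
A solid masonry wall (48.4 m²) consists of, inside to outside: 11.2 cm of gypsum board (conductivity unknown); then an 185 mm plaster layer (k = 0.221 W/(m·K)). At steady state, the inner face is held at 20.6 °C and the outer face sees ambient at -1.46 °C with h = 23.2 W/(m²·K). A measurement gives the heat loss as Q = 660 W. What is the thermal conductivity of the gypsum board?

ΣR = ΔT/Q = |20.6 − -1.46|/660 = 0.03342 K/W
Known resistances:
  R_plaster = L/(kA) = 0.185/(0.221·48.4) = 0.01730 K/W
  R_conv,out = 1/(hA) = 1/(23.2·48.4) = 8.906×10^-4 K/W
R_gypsum board = ΣR − ΣR_known = 0.03342 − 0.01819 = 0.01523 K/W
L/(kA) = 0.01523 ⇒ k = 0.112/(0.01523·48.4) = 0.152 W/m·K

k = 0.152 W/m·K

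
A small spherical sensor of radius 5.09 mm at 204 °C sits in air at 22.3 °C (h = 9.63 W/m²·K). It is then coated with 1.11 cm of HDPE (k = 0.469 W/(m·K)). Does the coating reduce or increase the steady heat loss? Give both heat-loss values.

increases: 0.570 → 3.34 W

Critical radius for a sphere: r_cr = 2k/h = 0.0974 m = 9.74 cm.
Outer radius after coating: r₂ = 0.00509 + 0.0111 = 0.01619 m.
Since r₁ < r_cr and r₂ ≤ r_cr, the coating moves toward the maximum at r_cr — heat loss rises.
Bare: R = 1/(4πr₁²h) = 319.0 K/W; Q = 181.7/319.0 = 0.570 W.
Coated: R = R_cond + R_conv = 54.38 K/W; Q = 181.7/54.38 = 3.34 W.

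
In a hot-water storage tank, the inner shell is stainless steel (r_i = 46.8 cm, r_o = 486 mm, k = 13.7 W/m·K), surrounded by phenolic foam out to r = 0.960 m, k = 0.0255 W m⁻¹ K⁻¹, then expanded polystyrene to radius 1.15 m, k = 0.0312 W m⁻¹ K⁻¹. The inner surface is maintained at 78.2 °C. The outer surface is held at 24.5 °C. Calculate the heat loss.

Series thermal resistances, inner to outer:
  R_stainless steel = (1/0.468 − 1/0.486)/(4πk) = 0.07914/(4π·13.7) = 4.597×10^-4 K/W
  R_phenolic foam = (1/0.486 − 1/0.960)/(4πk) = 1.016/(4π·0.0255) = 3.170 K/W
  R_expanded polystyrene = (1/0.960 − 1/1.15)/(4πk) = 0.1721/(4π·0.0312) = 0.4390 K/W
ΣR = 4.597×10^-4 + 3.170 + 0.4390 = 3.609 K/W
Q = ΔT/ΣR = (78.2 °C − 24.5 °C)/3.609 = 14.9 W

Q = 14.9 W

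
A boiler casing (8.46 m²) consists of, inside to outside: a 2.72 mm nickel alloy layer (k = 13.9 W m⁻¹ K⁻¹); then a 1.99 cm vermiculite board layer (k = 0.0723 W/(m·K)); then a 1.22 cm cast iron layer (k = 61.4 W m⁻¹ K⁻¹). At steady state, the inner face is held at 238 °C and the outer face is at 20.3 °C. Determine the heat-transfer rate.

Series thermal resistances, inner to outer:
  R_nickel alloy = L/(kA) = 0.00272/(13.9·8.46) = 2.313×10^-5 K/W
  R_vermiculite board = L/(kA) = 0.0199/(0.0723·8.46) = 0.03253 K/W
  R_cast iron = L/(kA) = 0.0122/(61.4·8.46) = 2.349×10^-5 K/W
ΣR = 2.313×10^-5 + 0.03253 + 2.349×10^-5 = 0.03258 K/W
Q = ΔT/ΣR = (238 °C − 20.3 °C)/0.03258 = 6680 W

Q = 6.68 kW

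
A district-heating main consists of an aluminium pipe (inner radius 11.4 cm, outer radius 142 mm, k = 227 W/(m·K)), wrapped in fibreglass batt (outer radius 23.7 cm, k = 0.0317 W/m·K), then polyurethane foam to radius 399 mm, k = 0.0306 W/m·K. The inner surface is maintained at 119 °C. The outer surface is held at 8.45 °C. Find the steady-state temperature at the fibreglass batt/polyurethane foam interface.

T = 65.2 °C

Treat each layer as a resistance in series:
  R'_aluminium = ln(0.142/0.114)/(2πk) = 0.2196/(2π·227) = 1.540×10^-4 m·K/W
  R'_fibreglass batt = ln(0.237/0.142)/(2πk) = 0.5122/(2π·0.0317) = 2.572 m·K/W
  R'_polyurethane foam = ln(0.399/0.237)/(2πk) = 0.5209/(2π·0.0306) = 2.709 m·K/W
ΣR = 1.540×10^-4 + 2.572 + 2.709 = 5.281 m·K/W
Q' = ΔT/ΣR = (119 °C − 8.45 °C)/5.281 = 20.93 W/m
From the inner boundary to the fibreglass batt/polyurethane foam interface, ΣR_partial = 2.572 m·K/W.
T_interface = T_in − Q'·ΣR_partial = 119 °C − (20.93)(2.572) = 65.2 °C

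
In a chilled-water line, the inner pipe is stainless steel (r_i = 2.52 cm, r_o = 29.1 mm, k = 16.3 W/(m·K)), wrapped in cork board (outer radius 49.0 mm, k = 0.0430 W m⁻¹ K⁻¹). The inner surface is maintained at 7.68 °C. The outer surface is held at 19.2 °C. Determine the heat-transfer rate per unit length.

Resistance network (inner→outer):
  R'_stainless steel = ln(0.0291/0.0252)/(2πk) = 0.1439/(2π·16.3) = 0.001405 m·K/W
  R'_cork board = ln(0.0490/0.0291)/(2πk) = 0.5211/(2π·0.0430) = 1.929 m·K/W
ΣR = 0.001405 + 1.929 = 1.930 m·K/W
Q' = ΔT/ΣR = (7.68 °C − 19.2 °C)/1.930 = -5.97 W/m
(Negative Q' ⇒ heat flows inward; heat gain = 5.97 W/m.)

Q' = 5.97 W/m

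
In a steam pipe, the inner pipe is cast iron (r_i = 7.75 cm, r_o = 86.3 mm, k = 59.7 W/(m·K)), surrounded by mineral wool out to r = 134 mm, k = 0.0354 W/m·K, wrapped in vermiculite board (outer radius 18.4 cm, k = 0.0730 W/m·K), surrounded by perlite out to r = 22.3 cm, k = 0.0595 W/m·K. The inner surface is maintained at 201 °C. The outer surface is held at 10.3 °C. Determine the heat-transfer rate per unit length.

Q' = 59.9 W/m

Series thermal resistances, inner to outer:
  R'_cast iron = ln(0.0863/0.0775)/(2πk) = 0.1076/(2π·59.7) = 2.867×10^-4 m·K/W
  R'_mineral wool = ln(0.134/0.0863)/(2πk) = 0.4400/(2π·0.0354) = 1.978 m·K/W
  R'_vermiculite board = ln(0.184/0.134)/(2πk) = 0.3171/(2π·0.0730) = 0.6913 m·K/W
  R'_perlite = ln(0.223/0.184)/(2πk) = 0.1922/(2π·0.0595) = 0.5142 m·K/W
ΣR = 2.867×10^-4 + 1.978 + 0.6913 + 0.5142 = 3.184 m·K/W
Q' = ΔT/ΣR = (201 °C − 10.3 °C)/3.184 = 59.9 W/m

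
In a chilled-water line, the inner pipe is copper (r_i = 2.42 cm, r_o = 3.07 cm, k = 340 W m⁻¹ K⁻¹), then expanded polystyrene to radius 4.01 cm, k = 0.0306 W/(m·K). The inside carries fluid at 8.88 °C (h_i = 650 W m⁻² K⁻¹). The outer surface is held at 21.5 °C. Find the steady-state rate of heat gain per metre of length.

Q' = 9.02 W/m

Resistance network (inner→outer):
  R'_conv,in = 1/(2πr h) = 1/(2π·0.0242·650) = 0.01012 m·K/W
  R'_copper = ln(0.0307/0.0242)/(2πk) = 0.2379/(2π·340) = 1.114×10^-4 m·K/W
  R'_expanded polystyrene = ln(0.0401/0.0307)/(2πk) = 0.2671/(2π·0.0306) = 1.389 m·K/W
ΣR = 0.01012 + 1.114×10^-4 + 1.389 = 1.399 m·K/W
Q' = ΔT/ΣR = (8.88 °C − 21.5 °C)/1.399 = -9.02 W/m
(Negative Q' ⇒ heat flows inward; heat gain = 9.02 W/m.)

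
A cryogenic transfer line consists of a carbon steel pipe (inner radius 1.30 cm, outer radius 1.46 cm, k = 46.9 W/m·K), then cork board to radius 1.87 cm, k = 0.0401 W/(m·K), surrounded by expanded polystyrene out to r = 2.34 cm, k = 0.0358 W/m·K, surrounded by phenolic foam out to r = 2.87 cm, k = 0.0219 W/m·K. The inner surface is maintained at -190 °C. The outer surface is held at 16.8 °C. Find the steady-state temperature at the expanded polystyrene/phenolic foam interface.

T = -71.8 °C

Resistance network (inner→outer):
  R'_carbon steel = ln(0.0146/0.0130)/(2πk) = 0.1161/(2π·46.9) = 3.939×10^-4 m·K/W
  R'_cork board = ln(0.0187/0.0146)/(2πk) = 0.2475/(2π·0.0401) = 0.9823 m·K/W
  R'_expanded polystyrene = ln(0.0234/0.0187)/(2πk) = 0.2242/(2π·0.0358) = 0.9968 m·K/W
  R'_phenolic foam = ln(0.0287/0.0234)/(2πk) = 0.2042/(2π·0.0219) = 1.484 m·K/W
ΣR = 3.939×10^-4 + 0.9823 + 0.9968 + 1.484 = 3.463 m·K/W
Q' = ΔT/ΣR = (-190 °C − 16.8 °C)/3.463 = -59.72 W/m
From the inner boundary to the expanded polystyrene/phenolic foam interface, ΣR_partial = 1.979 m·K/W.
T_interface = T_in − Q'·ΣR_partial = -190 °C − (-59.72)(1.979) = -71.8 °C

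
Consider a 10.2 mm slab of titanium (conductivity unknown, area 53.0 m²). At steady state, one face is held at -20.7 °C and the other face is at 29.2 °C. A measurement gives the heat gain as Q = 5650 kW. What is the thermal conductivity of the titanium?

k = 21.8 W/m·K

ΣR = ΔT/Q = |-20.7 − 29.2|/5.65×10^6 = 8.832×10^-6 K/W
L/(kA) = 8.832×10^-6 ⇒ k = 0.0102/(8.832×10^-6·53.0) = 21.8 W/m·K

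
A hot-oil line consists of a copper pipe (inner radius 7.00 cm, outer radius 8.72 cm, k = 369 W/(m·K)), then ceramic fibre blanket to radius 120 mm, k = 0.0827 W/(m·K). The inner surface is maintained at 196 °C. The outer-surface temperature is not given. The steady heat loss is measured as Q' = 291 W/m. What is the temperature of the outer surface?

Sum the resistances:
  R'_copper = ln(0.0872/0.0700)/(2πk) = 0.2197/(2π·369) = 9.476×10^-5 m·K/W
  R'_ceramic fibre blanket = ln(0.120/0.0872)/(2πk) = 0.3193/(2π·0.0827) = 0.6145 m·K/W
ΣR = 0.6146 m·K/W
ΔT = Q'·ΣR = 291 × 0.6146 = 178.8 K
Heat flows outward, so T_out = T_in − ΔT = 196 − 178.8 = 17.2 °C

T_out = 17.2 °C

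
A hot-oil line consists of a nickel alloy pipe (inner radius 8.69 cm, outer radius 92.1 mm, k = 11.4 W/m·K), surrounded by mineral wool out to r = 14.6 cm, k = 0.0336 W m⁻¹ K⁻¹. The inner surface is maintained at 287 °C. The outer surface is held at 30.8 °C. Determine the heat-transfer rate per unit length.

Series thermal resistances, inner to outer:
  R'_nickel alloy = ln(0.0921/0.0869)/(2πk) = 0.05812/(2π·11.4) = 8.114×10^-4 m·K/W
  R'_mineral wool = ln(0.146/0.0921)/(2πk) = 0.4607/(2π·0.0336) = 2.182 m·K/W
ΣR = 8.114×10^-4 + 2.182 = 2.183 m·K/W
Q' = ΔT/ΣR = (287 °C − 30.8 °C)/2.183 = 117 W/m

Q' = 117 W/m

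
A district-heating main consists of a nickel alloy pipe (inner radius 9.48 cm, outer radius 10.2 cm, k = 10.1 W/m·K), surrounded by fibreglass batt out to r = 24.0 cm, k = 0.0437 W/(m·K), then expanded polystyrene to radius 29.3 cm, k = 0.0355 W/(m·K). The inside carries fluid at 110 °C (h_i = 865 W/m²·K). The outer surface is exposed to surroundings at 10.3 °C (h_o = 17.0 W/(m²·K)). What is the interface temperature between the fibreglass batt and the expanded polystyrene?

Treat each layer as a resistance in series:
  R'_conv,in = 1/(2πr h) = 1/(2π·0.0948·865) = 0.001941 m·K/W
  R'_nickel alloy = ln(0.102/0.0948)/(2πk) = 0.07320/(2π·10.1) = 0.001154 m·K/W
  R'_fibreglass batt = ln(0.240/0.102)/(2πk) = 0.8557/(2π·0.0437) = 3.116 m·K/W
  R'_expanded polystyrene = ln(0.293/0.240)/(2πk) = 0.1995/(2π·0.0355) = 0.8946 m·K/W
  R'_conv,out = 1/(2πr h) = 1/(2π·0.293·17.0) = 0.03195 m·K/W
ΣR = 0.001941 + 0.001154 + 3.116 + 0.8946 + 0.03195 = 4.046 m·K/W
Q' = ΔT/ΣR = (110 °C − 10.3 °C)/4.046 = 24.64 W/m
From the inner boundary to the fibreglass batt/expanded polystyrene interface, ΣR_partial = 3.119 m·K/W.
T_interface = T_in − Q'·ΣR_partial = 110 °C − (24.64)(3.119) = 33.1 °C

T = 33.1 °C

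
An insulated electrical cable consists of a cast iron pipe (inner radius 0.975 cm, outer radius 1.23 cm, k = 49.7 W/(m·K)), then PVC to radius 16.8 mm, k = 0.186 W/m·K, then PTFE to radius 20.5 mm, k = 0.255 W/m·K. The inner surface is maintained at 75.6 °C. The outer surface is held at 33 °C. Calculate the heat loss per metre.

Q' = 109 W/m

Treat each layer as a resistance in series:
  R'_cast iron = ln(0.0123/0.00975)/(2πk) = 0.2323/(2π·49.7) = 7.440×10^-4 m·K/W
  R'_PVC = ln(0.0168/0.0123)/(2πk) = 0.3118/(2π·0.186) = 0.2668 m·K/W
  R'_PTFE = ln(0.0205/0.0168)/(2πk) = 0.1990/(2π·0.255) = 0.1242 m·K/W
ΣR = 7.440×10^-4 + 0.2668 + 0.1242 = 0.3917 m·K/W
Q' = ΔT/ΣR = (75.6 °C − 33 °C)/0.3917 = 109 W/m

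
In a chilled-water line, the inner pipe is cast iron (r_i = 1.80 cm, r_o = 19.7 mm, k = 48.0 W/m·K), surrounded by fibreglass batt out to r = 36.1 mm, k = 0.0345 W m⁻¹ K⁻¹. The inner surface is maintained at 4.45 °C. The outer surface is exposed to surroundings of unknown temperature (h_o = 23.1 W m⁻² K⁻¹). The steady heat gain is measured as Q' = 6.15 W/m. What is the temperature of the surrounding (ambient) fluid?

T_out = 22.8 °C

Series resistances:
  R'_cast iron = ln(0.0197/0.0180)/(2πk) = 0.09025/(2π·48.0) = 2.992×10^-4 m·K/W
  R'_fibreglass batt = ln(0.0361/0.0197)/(2πk) = 0.6057/(2π·0.0345) = 2.794 m·K/W
  R'_conv,out = 1/(2πr h) = 1/(2π·0.0361·23.1) = 0.1909 m·K/W
ΣR = 2.985 m·K/W
ΔT = Q'·ΣR = 6.15 × 2.985 = 18.36 K
Heat flows inward, so T_out = T_in + ΔT = 4.45 + 18.36 = 22.8 °C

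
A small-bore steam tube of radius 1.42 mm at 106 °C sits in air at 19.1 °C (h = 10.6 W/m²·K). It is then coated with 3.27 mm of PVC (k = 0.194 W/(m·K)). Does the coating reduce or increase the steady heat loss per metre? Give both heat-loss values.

increases: 8.22 → 20.8 W/m

Critical radius for a cylinder: r_cr = k/h = 0.0183 m = 1.83 cm.
Outer radius after coating: r₂ = 0.00142 + 0.00327 = 0.00469 m.
Since r₁ < r_cr and r₂ ≤ r_cr, the coating moves toward the maximum at r_cr — heat loss rises.
Bare: R = 1/(2πr₁h) = 10.57 m·K/W; Q = 86.9/10.57 = 8.22 W/m.
Coated: R = R_cond + R_conv = 4.182 m·K/W; Q = 86.9/4.182 = 20.8 W/m.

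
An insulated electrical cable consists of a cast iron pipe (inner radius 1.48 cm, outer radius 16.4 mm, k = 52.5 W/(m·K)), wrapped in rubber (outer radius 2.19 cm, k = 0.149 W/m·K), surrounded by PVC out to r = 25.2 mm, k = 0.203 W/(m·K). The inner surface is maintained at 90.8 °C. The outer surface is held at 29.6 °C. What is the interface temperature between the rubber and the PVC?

T = 45.7 °C

Treat each layer as a resistance in series:
  R'_cast iron = ln(0.0164/0.0148)/(2πk) = 0.1027/(2π·52.5) = 3.112×10^-4 m·K/W
  R'_rubber = ln(0.0219/0.0164)/(2πk) = 0.2892/(2π·0.149) = 0.3089 m·K/W
  R'_PVC = ln(0.0252/0.0219)/(2πk) = 0.1404/(2π·0.203) = 0.1100 m·K/W
ΣR = 3.112×10^-4 + 0.3089 + 0.1100 = 0.4192 m·K/W
Q' = ΔT/ΣR = (90.8 °C − 29.6 °C)/0.4192 = 146.0 W/m
From the inner boundary to the rubber/PVC interface, ΣR_partial = 0.3092 m·K/W.
T_interface = T_in − Q'·ΣR_partial = 90.8 °C − (146.0)(0.3092) = 45.7 °C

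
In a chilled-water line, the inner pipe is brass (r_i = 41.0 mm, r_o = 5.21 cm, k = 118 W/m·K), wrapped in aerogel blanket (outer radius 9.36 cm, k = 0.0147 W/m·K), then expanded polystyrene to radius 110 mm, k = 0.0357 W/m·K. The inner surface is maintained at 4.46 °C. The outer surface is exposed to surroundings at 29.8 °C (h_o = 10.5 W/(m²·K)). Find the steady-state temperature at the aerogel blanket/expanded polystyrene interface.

Series thermal resistances, inner to outer:
  R'_brass = ln(0.0521/0.0410)/(2πk) = 0.2396/(2π·118) = 3.232×10^-4 m·K/W
  R'_aerogel blanket = ln(0.0936/0.0521)/(2πk) = 0.5859/(2π·0.0147) = 6.343 m·K/W
  R'_expanded polystyrene = ln(0.110/0.0936)/(2πk) = 0.1614/(2π·0.0357) = 0.7198 m·K/W
  R'_conv,out = 1/(2πr h) = 1/(2π·0.110·10.5) = 0.1378 m·K/W
ΣR = 3.232×10^-4 + 6.343 + 0.7198 + 0.1378 = 7.201 m·K/W
Q' = ΔT/ΣR = (4.46 °C − 29.8 °C)/7.201 = -3.519 W/m
From the inner boundary to the aerogel blanket/expanded polystyrene interface, ΣR_partial = 6.343 m·K/W.
T_interface = T_in − Q'·ΣR_partial = 4.46 °C − (-3.519)(6.343) = 26.8 °C

T = 26.8 °C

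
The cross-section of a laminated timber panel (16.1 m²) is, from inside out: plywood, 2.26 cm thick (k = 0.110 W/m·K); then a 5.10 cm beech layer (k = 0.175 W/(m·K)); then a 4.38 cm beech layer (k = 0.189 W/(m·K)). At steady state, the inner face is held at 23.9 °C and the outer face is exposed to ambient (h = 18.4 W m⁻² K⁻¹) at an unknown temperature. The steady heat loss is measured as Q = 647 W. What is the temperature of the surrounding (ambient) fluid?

Series resistances:
  R_plywood = L/(kA) = 0.0226/(0.110·16.1) = 0.01276 K/W
  R_beech = L/(kA) = 0.0510/(0.175·16.1) = 0.01810 K/W
  R_beech = L/(kA) = 0.0438/(0.189·16.1) = 0.01439 K/W
  R_conv,out = 1/(hA) = 1/(18.4·16.1) = 0.003376 K/W
ΣR = 0.04863 K/W
ΔT = Q·ΣR = 647 × 0.04863 = 31.46 K
Heat flows outward, so T_out = T_in − ΔT = 23.9 − 31.46 = -7.56 °C

T_out = -7.56 °C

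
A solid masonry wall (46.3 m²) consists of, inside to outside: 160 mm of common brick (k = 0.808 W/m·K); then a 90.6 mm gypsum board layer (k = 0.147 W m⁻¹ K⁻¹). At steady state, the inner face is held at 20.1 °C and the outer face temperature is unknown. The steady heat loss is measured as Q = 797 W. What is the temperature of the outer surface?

T_out = 6.08 °C

Sum the resistances:
  R_common brick = L/(kA) = 0.160/(0.808·46.3) = 0.004277 K/W
  R_gypsum board = L/(kA) = 0.0906/(0.147·46.3) = 0.01331 K/W
ΣR = 0.01759 K/W
ΔT = Q·ΣR = 797 × 0.01759 = 14.02 K
Heat flows outward, so T_out = T_in − ΔT = 20.1 − 14.02 = 6.08 °C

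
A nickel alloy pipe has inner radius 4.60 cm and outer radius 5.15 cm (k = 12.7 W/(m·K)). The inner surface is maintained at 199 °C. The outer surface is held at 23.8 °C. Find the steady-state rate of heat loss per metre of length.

Q' = 2πk·ΔT/ln(r₂/r₁) = 2π × 12.7 × 175.2 / ln(0.0515/0.0460) = 1.24×10^5 W/m

Q' = 1.24×10^5 W/m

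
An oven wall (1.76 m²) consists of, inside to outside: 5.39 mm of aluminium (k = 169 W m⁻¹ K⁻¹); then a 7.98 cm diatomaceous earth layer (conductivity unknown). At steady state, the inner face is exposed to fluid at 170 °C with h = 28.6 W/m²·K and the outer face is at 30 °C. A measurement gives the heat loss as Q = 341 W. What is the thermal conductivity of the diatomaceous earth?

ΣR = ΔT/Q = |170 − 30|/341 = 0.4106 K/W
Known resistances:
  R_conv,in = 1/(hA) = 1/(28.6·1.76) = 0.01987 K/W
  R_aluminium = L/(kA) = 0.00539/(169·1.76) = 1.812×10^-5 K/W
R_diatomaceous earth = ΣR − ΣR_known = 0.4106 − 0.01989 = 0.3907 K/W
L/(kA) = 0.3907 ⇒ k = 0.0798/(0.3907·1.76) = 0.116 W/m·K

k = 0.116 W/m·K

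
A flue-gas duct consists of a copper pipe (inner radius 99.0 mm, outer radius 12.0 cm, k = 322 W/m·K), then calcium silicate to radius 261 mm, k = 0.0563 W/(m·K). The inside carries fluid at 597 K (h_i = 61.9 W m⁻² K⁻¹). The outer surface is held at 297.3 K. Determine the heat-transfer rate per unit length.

Q' = 135 W/m

Resistance network (inner→outer):
  R'_conv,in = 1/(2πr h) = 1/(2π·0.0990·61.9) = 0.02597 m·K/W
  R'_copper = ln(0.120/0.0990)/(2πk) = 0.1924/(2π·322) = 9.508×10^-5 m·K/W
  R'_calcium silicate = ln(0.261/0.120)/(2πk) = 0.7770/(2π·0.0563) = 2.197 m·K/W
ΣR = 0.02597 + 9.508×10^-5 + 2.197 = 2.223 m·K/W
Q' = ΔT/ΣR = (597 K − 297.3 K)/2.223 = 135 W/m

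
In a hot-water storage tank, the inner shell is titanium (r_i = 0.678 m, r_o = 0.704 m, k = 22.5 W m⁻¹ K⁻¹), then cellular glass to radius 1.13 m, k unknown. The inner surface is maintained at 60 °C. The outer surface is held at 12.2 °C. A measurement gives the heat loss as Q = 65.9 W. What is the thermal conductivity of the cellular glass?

ΣR = ΔT/Q = |60 − 12.2|/65.9 = 0.7253 K/W
Known resistances:
  R_titanium = (1/0.678 − 1/0.704)/(4πk) = 0.05447/(4π·22.5) = 1.927×10^-4 K/W
R_cellular glass = ΣR − ΣR_known = 0.7253 − 1.927×10^-4 = 0.7251 K/W
(1/r₁−1/r₂)/(4πk) = 0.7251 ⇒ k = 0.5355/(4π·0.7251) = 0.0588 W/m·K

k = 0.0588 W/m·K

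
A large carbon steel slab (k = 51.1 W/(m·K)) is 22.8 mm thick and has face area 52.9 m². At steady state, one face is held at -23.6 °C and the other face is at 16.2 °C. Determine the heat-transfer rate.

Q = kA·ΔT/L = 51.1 × 52.9 × |-23.6 °C − 16.2 °C| / 0.0228 = 4.72×10^6 W

Q = 4.72×10^6 W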